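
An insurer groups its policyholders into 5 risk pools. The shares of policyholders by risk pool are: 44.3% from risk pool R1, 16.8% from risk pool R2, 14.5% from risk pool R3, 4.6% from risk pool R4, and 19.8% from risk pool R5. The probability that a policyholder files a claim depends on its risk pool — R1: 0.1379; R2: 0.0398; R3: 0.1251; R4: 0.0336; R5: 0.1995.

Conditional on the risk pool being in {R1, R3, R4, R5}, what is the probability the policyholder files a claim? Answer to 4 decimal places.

Let S = {R1, R3, R4, R5}.
P(S) = 0.443 + 0.145 + 0.046 + 0.198 = 0.832.
P(C ∩ S) = 0.1379·0.443 + 0.1251·0.145 + 0.0336·0.046 + 0.1995·0.198 = 0.0610897 + 0.0181395 + 0.0015456 + 0.039501 = 0.1202758.
P(C | S) = 0.1202758 / 0.832 = 0.144562…

P(C|S) ≈ 0.1446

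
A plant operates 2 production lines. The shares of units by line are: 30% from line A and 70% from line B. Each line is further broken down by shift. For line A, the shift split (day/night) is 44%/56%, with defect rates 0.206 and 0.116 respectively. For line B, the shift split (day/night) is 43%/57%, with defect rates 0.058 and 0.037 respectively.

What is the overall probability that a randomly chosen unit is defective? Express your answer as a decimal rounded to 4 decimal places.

P(D|A) = 0.44·0.206 + 0.56·0.116 = 0.09064 + 0.06496 = 0.1556
P(D|B) = 0.43·0.058 + 0.57·0.037 = 0.02494 + 0.02109 = 0.04603
Then overall,
P(D) = 0.3·0.1556 + 0.7·0.04603
      = 0.04668 + 0.032221 = 0.078901

P(D) ≈ 0.0789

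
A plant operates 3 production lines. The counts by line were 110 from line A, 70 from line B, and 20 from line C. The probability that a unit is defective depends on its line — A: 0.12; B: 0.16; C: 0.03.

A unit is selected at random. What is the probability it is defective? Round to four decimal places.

P(D) ≈ 0.1250

Total: 110 + 70 + 20 = 200.
P(A) = 110/200 = 0.55. P(B) = 70/200 = 0.35. P(C) = 20/200 = 0.1.
P(D) = P(D|A)·P(A) + P(D|B)·P(B) + P(D|C)·P(C)
      = 0.12·0.55 + 0.16·0.35 + 0.03·0.1
      = 0.066 + 0.056 + 0.003 = 0.125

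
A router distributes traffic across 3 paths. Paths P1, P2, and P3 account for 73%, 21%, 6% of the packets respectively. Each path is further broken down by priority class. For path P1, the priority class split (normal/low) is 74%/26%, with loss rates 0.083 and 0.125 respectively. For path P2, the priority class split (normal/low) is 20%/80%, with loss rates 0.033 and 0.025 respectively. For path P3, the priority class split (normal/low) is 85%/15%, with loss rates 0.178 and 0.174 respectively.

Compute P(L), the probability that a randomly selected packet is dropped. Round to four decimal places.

P(L) ≈ 0.0848

P(L|P1) = 0.74·0.083 + 0.26·0.125 = 0.06142 + 0.0325 = 0.09392
P(L|P2) = 0.2·0.033 + 0.8·0.025 = 0.0066 + 0.02 = 0.0266
P(L|P3) = 0.85·0.178 + 0.15·0.174 = 0.1513 + 0.0261 = 0.1774
By total probability over the outer partition,
P(L) = 0.73·0.09392 + 0.21·0.0266 + 0.06·0.1774
      = 0.0685616 + 0.005586 + 0.010644 = 0.0847916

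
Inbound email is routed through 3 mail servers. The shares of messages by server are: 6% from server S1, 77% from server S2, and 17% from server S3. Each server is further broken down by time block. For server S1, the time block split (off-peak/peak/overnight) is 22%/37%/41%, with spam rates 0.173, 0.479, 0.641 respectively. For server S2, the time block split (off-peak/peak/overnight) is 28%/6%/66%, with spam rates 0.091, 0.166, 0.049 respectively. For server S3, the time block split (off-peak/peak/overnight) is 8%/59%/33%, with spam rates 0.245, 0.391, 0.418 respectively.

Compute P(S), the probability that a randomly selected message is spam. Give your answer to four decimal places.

P(S|S1) = 0.22·0.173 + 0.37·0.479 + 0.41·0.641 = 0.03806 + 0.17723 + 0.26281 = 0.4781
P(S|S2) = 0.28·0.091 + 0.06·0.166 + 0.66·0.049 = 0.02548 + 0.00996 + 0.03234 = 0.06778
P(S|S3) = 0.08·0.245 + 0.59·0.391 + 0.33·0.418 = 0.0196 + 0.23069 + 0.13794 = 0.38823
Then overall,
P(S) = 0.06·0.4781 + 0.77·0.06778 + 0.17·0.38823
      = 0.028686 + 0.0521906 + 0.0659991 = 0.1468757

P(S) ≈ 0.1469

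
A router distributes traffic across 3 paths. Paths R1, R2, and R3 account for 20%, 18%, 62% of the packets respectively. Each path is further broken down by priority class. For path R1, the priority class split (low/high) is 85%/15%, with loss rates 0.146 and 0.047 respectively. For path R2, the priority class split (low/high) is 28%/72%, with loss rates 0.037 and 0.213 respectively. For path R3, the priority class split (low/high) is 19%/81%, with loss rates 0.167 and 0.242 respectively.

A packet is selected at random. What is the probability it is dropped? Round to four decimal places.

0.1969

P(L|R1) = 0.85·0.146 + 0.15·0.047 = 0.1241 + 0.00705 = 0.13115
P(L|R2) = 0.28·0.037 + 0.72·0.213 = 0.01036 + 0.15336 = 0.16372
P(L|R3) = 0.19·0.167 + 0.81·0.242 = 0.03173 + 0.19602 = 0.22775
Then overall,
P(L) = 0.2·0.13115 + 0.18·0.16372 + 0.62·0.22775
      = 0.02623 + 0.0294696 + 0.141205 = 0.1969046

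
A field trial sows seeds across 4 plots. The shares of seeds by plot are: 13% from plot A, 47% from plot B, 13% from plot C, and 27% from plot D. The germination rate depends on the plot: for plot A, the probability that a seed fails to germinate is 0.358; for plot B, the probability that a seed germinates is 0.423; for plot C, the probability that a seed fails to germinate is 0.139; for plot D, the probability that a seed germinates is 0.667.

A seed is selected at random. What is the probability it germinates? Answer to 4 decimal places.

0.5743

P(G|A) = 1 − 0.358 = 0.642.
P(G|C) = 1 − 0.139 = 0.861.
Using total probability over the partition,
P(G) = P(G|A)·P(A) + P(G|B)·P(B) + P(G|C)·P(C) + P(G|D)·P(D)
      = 0.642·0.13 + 0.423·0.47 + 0.861·0.13 + 0.667·0.27
      = 0.08346 + 0.19881 + 0.11193 + 0.18009 = 0.57429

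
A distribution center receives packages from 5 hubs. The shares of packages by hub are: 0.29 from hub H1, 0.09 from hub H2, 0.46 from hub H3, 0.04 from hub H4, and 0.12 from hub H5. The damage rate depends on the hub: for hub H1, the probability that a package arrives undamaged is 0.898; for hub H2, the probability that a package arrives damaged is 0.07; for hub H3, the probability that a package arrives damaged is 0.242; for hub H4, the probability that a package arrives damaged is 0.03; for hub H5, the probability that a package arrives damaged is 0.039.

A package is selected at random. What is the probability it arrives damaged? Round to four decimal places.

P(D) ≈ 0.1531

P(D|H1) = 1 − 0.898 = 0.102.
P(D) = P(D|H1)·P(H1) + P(D|H2)·P(H2) + P(D|H3)·P(H3) + P(D|H4)·P(H4) + P(D|H5)·P(H5)
      = 0.102·0.29 + 0.07·0.09 + 0.242·0.46 + 0.03·0.04 + 0.039·0.12
      = 0.02958 + 0.0063 + 0.11132 + 0.0012 + 0.00468 = 0.15308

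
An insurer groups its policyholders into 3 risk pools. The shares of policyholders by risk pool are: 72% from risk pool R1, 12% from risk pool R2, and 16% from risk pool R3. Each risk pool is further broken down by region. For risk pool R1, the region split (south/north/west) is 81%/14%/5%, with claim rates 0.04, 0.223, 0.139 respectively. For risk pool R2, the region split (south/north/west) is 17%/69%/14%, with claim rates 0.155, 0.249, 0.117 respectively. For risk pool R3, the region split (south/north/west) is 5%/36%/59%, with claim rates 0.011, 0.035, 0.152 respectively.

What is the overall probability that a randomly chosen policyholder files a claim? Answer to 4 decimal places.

P(C|R1) = 0.81·0.04 + 0.14·0.223 + 0.05·0.139 = 0.0324 + 0.03122 + 0.00695 = 0.07057
P(C|R2) = 0.17·0.155 + 0.69·0.249 + 0.14·0.117 = 0.02635 + 0.17181 + 0.01638 = 0.21454
P(C|R3) = 0.05·0.011 + 0.36·0.035 + 0.59·0.152 = 0.00055 + 0.0126 + 0.08968 = 0.10283
Then overall,
P(C) = 0.72·0.07057 + 0.12·0.21454 + 0.16·0.10283
      = 0.0508104 + 0.0257448 + 0.0164528 = 0.093008

0.0930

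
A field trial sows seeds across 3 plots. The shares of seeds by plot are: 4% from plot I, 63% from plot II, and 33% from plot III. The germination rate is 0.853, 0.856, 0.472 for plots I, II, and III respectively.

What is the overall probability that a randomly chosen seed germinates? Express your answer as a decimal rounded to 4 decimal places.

P(G) ≈ 0.7292

P(G) = P(G|I)·P(I) + P(G|II)·P(II) + P(G|III)·P(III)
      = 0.853·0.04 + 0.856·0.63 + 0.472·0.33
      = 0.03412 + 0.53928 + 0.15576 = 0.72916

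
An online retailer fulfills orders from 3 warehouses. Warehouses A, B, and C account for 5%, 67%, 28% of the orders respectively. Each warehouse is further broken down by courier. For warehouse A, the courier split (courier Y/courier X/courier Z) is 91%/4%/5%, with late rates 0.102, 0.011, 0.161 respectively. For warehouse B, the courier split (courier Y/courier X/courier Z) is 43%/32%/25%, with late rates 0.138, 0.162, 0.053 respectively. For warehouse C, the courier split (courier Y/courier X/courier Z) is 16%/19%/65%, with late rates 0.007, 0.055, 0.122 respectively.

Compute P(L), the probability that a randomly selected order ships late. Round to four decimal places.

P(L|A) = 0.91·0.102 + 0.04·0.011 + 0.05·0.161 = 0.09282 + 0.00044 + 0.00805 = 0.10131
P(L|B) = 0.43·0.138 + 0.32·0.162 + 0.25·0.053 = 0.05934 + 0.05184 + 0.01325 = 0.12443
P(L|C) = 0.16·0.007 + 0.19·0.055 + 0.65·0.122 = 0.00112 + 0.01045 + 0.0793 = 0.09087
Then overall,
P(L) = 0.05·0.10131 + 0.67·0.12443 + 0.28·0.09087
      = 0.0050655 + 0.0833681 + 0.0254436 = 0.1138772

P(L) ≈ 0.1139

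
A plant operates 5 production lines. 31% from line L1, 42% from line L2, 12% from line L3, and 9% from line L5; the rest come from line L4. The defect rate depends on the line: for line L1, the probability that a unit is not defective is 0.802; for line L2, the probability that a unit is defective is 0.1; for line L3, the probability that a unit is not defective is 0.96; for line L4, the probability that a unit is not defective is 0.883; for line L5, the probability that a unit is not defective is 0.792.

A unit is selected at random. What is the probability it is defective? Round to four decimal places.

P(L4) = 1 − (0.31 + 0.42 + 0.12 + 0.09) = 0.06.
P(D|L1) = 1 − 0.802 = 0.198.
P(D|L3) = 1 − 0.96 = 0.04.
P(D|L4) = 1 − 0.883 = 0.117.
P(D|L5) = 1 − 0.792 = 0.208.
Summing over the partition,
P(D) = P(D|L1)·P(L1) + P(D|L2)·P(L2) + P(D|L3)·P(L3) + P(D|L4)·P(L4) + P(D|L5)·P(L5)
      = 0.198·0.31 + 0.1·0.42 + 0.04·0.12 + 0.117·0.06 + 0.208·0.09
      = 0.06138 + 0.042 + 0.0048 + 0.00702 + 0.01872 = 0.13392

0.1339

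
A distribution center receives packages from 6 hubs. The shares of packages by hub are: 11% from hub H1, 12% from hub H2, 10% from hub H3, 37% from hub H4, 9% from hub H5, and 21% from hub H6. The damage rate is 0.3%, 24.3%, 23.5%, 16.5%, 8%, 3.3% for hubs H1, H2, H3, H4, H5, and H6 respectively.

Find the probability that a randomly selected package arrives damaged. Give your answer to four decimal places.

0.1282

Summing over the partition,
P(D) = P(D|H1)·P(H1) + P(D|H2)·P(H2) + P(D|H3)·P(H3) + P(D|H4)·P(H4) + P(D|H5)·P(H5) + P(D|H6)·P(H6)
      = 0.003·0.11 + 0.243·0.12 + 0.235·0.1 + 0.165·0.37 + 0.08·0.09 + 0.033·0.21
      = 0.00033 + 0.02916 + 0.0235 + 0.06105 + 0.0072 + 0.00693 = 0.12817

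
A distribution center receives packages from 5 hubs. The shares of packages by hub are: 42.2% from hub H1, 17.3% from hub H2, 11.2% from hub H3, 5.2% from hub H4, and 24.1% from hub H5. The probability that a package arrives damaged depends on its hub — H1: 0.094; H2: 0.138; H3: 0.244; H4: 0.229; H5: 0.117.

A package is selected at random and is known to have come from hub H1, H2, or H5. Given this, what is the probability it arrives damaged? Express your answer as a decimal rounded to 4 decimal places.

P(D|S) ≈ 0.1097

Let S = {H1, H2, H5}.
P(S) = 0.422 + 0.173 + 0.241 = 0.836.
P(D ∩ S) = 0.094·0.422 + 0.138·0.173 + 0.117·0.241 = 0.039668 + 0.023874 + 0.028197 = 0.091739.
P(D | S) = 0.091739 / 0.836 = 0.109736…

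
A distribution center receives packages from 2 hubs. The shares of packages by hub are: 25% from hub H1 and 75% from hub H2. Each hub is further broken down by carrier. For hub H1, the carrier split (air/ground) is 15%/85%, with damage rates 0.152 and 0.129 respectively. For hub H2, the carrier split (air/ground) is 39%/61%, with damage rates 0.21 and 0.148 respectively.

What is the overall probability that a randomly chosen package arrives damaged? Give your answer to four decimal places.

P(D) ≈ 0.1622

P(D|H1) = 0.15·0.152 + 0.85·0.129 = 0.0228 + 0.10965 = 0.13245
P(D|H2) = 0.39·0.21 + 0.61·0.148 = 0.0819 + 0.09028 = 0.17218
By total probability over the outer partition,
P(D) = 0.25·0.13245 + 0.75·0.17218
      = 0.0331125 + 0.129135 = 0.1622475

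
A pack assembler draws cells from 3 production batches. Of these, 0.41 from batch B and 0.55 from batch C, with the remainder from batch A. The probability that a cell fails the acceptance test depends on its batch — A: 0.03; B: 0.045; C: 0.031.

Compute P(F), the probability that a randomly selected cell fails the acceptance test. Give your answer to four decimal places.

P(F) ≈ 0.0367

P(A) = 1 − (0.41 + 0.55) = 0.04.
P(F) = P(F|A)·P(A) + P(F|B)·P(B) + P(F|C)·P(C)
      = 0.03·0.04 + 0.045·0.41 + 0.031·0.55
      = 0.0012 + 0.01845 + 0.01705 = 0.0367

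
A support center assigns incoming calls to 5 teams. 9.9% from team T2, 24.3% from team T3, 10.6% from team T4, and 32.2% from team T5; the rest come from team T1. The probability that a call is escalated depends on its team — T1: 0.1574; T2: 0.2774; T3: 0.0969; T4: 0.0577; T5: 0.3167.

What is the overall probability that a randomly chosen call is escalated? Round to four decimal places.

P(T1) = 1 − (0.099 + 0.243 + 0.106 + 0.322) = 0.23.
Using total probability over the partition,
P(E) = P(E|T1)·P(T1) + P(E|T2)·P(T2) + P(E|T3)·P(T3) + P(E|T4)·P(T4) + P(E|T5)·P(T5)
      = 0.1574·0.23 + 0.2774·0.099 + 0.0969·0.243 + 0.0577·0.106 + 0.3167·0.322
      = 0.036202 + 0.0274626 + 0.0235467 + 0.0061162 + 0.1019774 = 0.1953049

P(E) ≈ 0.1953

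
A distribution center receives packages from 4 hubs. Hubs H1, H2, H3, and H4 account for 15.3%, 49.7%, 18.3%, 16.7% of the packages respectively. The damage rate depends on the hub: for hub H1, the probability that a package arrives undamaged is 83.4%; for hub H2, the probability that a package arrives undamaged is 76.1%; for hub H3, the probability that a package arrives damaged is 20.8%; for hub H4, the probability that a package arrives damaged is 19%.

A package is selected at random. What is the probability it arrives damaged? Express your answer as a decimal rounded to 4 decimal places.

P(D|H1) = 1 − 0.834 = 0.166.
P(D|H2) = 1 − 0.761 = 0.239.
Using total probability over the partition,
P(D) = P(D|H1)·P(H1) + P(D|H2)·P(H2) + P(D|H3)·P(H3) + P(D|H4)·P(H4)
      = 0.166·0.153 + 0.239·0.497 + 0.208·0.183 + 0.19·0.167
      = 0.025398 + 0.118783 + 0.038064 + 0.03173 = 0.213975

0.2140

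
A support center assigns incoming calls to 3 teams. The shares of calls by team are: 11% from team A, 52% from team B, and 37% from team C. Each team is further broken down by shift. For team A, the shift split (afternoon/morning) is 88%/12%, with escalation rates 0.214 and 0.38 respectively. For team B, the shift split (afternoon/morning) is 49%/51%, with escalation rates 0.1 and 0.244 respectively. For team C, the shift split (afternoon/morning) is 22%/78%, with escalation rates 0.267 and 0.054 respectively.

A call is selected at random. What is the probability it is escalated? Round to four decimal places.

P(E|A) = 0.88·0.214 + 0.12·0.38 = 0.18832 + 0.0456 = 0.23392
P(E|B) = 0.49·0.1 + 0.51·0.244 = 0.049 + 0.12444 = 0.17344
P(E|C) = 0.22·0.267 + 0.78·0.054 = 0.05874 + 0.04212 = 0.10086
Then overall,
P(E) = 0.11·0.23392 + 0.52·0.17344 + 0.37·0.10086
      = 0.0257312 + 0.0901888 + 0.0373182 = 0.1532382

0.1532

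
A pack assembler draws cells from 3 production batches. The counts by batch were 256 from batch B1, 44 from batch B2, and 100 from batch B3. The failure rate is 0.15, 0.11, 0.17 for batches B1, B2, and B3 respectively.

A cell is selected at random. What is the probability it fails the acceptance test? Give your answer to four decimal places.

Total: 256 + 44 + 100 = 400.
P(B1) = 256/400 = 0.64. P(B2) = 44/400 = 0.11. P(B3) = 100/400 = 0.25.
P(F) = P(F|B1)·P(B1) + P(F|B2)·P(B2) + P(F|B3)·P(B3)
      = 0.15·0.64 + 0.11·0.11 + 0.17·0.25
      = 0.096 + 0.0121 + 0.0425 = 0.1506

P(F) ≈ 0.1506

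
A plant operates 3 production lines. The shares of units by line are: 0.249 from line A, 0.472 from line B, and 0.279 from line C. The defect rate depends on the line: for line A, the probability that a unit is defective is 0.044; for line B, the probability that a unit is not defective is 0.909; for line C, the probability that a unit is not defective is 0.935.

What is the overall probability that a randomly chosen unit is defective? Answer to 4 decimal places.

P(D|B) = 1 − 0.909 = 0.091.
P(D|C) = 1 − 0.935 = 0.065.
P(D) = P(D|A)·P(A) + P(D|B)·P(B) + P(D|C)·P(C)
      = 0.044·0.249 + 0.091·0.472 + 0.065·0.279
      = 0.010956 + 0.042952 + 0.018135 = 0.072043

P(D) ≈ 0.0720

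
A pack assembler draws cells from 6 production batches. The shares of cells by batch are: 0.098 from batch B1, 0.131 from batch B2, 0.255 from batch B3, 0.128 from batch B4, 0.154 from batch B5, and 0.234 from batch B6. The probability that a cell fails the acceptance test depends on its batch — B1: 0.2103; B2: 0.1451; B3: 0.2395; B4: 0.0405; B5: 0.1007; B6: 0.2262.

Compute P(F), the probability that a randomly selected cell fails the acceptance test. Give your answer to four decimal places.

Summing over the partition,
P(F) = P(F|B1)·P(B1) + P(F|B2)·P(B2) + P(F|B3)·P(B3) + P(F|B4)·P(B4) + P(F|B5)·P(B5) + P(F|B6)·P(B6)
      = 0.2103·0.098 + 0.1451·0.131 + 0.2395·0.255 + 0.0405·0.128 + 0.1007·0.154 + 0.2262·0.234
      = 0.0206094 + 0.0190081 + 0.0610725 + 0.005184 + 0.0155078 + 0.0529308 = 0.1743126

P(F) ≈ 0.1743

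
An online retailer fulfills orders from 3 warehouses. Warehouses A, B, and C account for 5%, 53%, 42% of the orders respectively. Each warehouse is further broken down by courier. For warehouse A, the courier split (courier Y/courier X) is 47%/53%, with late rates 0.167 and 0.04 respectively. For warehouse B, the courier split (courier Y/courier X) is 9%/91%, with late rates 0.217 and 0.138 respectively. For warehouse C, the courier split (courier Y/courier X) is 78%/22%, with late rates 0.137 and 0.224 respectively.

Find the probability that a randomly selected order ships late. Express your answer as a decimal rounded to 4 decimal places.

P(L|A) = 0.47·0.167 + 0.53·0.04 = 0.07849 + 0.0212 = 0.09969
P(L|B) = 0.09·0.217 + 0.91·0.138 = 0.01953 + 0.12558 = 0.14511
P(L|C) = 0.78·0.137 + 0.22·0.224 = 0.10686 + 0.04928 = 0.15614
By total probability over the outer partition,
P(L) = 0.05·0.09969 + 0.53·0.14511 + 0.42·0.15614
      = 0.0049845 + 0.0769083 + 0.0655788 = 0.1474716

0.1475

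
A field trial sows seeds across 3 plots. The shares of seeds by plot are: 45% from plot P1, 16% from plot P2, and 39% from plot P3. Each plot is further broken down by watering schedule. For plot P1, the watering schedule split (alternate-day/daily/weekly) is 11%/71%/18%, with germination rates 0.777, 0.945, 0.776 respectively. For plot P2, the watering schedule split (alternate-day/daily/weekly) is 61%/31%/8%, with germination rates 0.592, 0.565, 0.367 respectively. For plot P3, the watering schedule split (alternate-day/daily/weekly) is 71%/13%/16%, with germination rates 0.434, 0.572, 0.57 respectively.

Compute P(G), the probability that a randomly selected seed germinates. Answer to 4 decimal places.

P(G|P1) = 0.11·0.777 + 0.71·0.945 + 0.18·0.776 = 0.08547 + 0.67095 + 0.13968 = 0.8961
P(G|P2) = 0.61·0.592 + 0.31·0.565 + 0.08·0.367 = 0.36112 + 0.17515 + 0.02936 = 0.56563
P(G|P3) = 0.71·0.434 + 0.13·0.572 + 0.16·0.57 = 0.30814 + 0.07436 + 0.0912 = 0.4737
By total probability over the outer partition,
P(G) = 0.45·0.8961 + 0.16·0.56563 + 0.39·0.4737
      = 0.403245 + 0.0905008 + 0.184743 = 0.6784888

0.6785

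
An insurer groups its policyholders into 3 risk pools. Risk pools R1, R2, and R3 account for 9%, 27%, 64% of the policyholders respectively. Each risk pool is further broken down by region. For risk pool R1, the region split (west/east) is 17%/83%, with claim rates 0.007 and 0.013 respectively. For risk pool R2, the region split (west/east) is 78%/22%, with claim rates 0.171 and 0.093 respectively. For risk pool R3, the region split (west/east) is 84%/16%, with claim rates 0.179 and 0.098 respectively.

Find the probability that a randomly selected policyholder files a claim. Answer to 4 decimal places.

0.1489

P(C|R1) = 0.17·0.007 + 0.83·0.013 = 0.00119 + 0.01079 = 0.01198
P(C|R2) = 0.78·0.171 + 0.22·0.093 = 0.13338 + 0.02046 = 0.15384
P(C|R3) = 0.84·0.179 + 0.16·0.098 = 0.15036 + 0.01568 = 0.16604
Then overall,
P(C) = 0.09·0.01198 + 0.27·0.15384 + 0.64·0.16604
      = 0.0010782 + 0.0415368 + 0.1062656 = 0.1488806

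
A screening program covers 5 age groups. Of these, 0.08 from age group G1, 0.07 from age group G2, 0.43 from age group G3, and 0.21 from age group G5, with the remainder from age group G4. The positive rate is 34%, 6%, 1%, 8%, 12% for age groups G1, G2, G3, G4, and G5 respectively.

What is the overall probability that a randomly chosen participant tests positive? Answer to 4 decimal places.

P(G4) = 1 − (0.08 + 0.07 + 0.43 + 0.21) = 0.21.
P(T) = P(T|G1)·P(G1) + P(T|G2)·P(G2) + P(T|G3)·P(G3) + P(T|G4)·P(G4) + P(T|G5)·P(G5)
      = 0.34·0.08 + 0.06·0.07 + 0.01·0.43 + 0.08·0.21 + 0.12·0.21
      = 0.0272 + 0.0042 + 0.0043 + 0.0168 + 0.0252 = 0.0777

0.0777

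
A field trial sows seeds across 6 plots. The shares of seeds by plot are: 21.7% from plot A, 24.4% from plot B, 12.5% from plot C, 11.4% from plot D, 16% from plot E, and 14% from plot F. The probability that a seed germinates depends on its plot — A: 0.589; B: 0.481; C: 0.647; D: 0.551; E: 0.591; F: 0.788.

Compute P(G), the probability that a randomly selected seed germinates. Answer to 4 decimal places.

0.5937

P(G) = P(G|A)·P(A) + P(G|B)·P(B) + P(G|C)·P(C) + P(G|D)·P(D) + P(G|E)·P(E) + P(G|F)·P(F)
      = 0.589·0.217 + 0.481·0.244 + 0.647·0.125 + 0.551·0.114 + 0.591·0.16 + 0.788·0.14
      = 0.127813 + 0.117364 + 0.080875 + 0.062814 + 0.09456 + 0.11032 = 0.593746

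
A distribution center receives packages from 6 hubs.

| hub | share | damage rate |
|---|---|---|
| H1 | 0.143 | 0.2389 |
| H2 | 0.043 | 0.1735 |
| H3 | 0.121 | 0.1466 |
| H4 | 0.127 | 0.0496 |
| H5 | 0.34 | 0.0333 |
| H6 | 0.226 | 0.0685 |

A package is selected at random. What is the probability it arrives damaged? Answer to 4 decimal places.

By the law of total probability,
P(D) = P(D|H1)·P(H1) + P(D|H2)·P(H2) + P(D|H3)·P(H3) + P(D|H4)·P(H4) + P(D|H5)·P(H5) + P(D|H6)·P(H6)
      = 0.2389·0.143 + 0.1735·0.043 + 0.1466·0.121 + 0.0496·0.127 + 0.0333·0.34 + 0.0685·0.226
      = 0.0341627 + 0.0074605 + 0.0177386 + 0.0062992 + 0.011322 + 0.015481 = 0.092464

P(D) ≈ 0.0925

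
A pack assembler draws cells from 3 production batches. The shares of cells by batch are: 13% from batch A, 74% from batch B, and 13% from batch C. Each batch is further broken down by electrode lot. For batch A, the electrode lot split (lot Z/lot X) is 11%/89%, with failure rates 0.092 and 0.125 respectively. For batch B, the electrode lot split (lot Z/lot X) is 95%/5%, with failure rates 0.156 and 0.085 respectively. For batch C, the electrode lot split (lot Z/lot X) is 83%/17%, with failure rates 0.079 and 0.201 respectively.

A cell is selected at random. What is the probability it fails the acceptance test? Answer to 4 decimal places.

P(F|A) = 0.11·0.092 + 0.89·0.125 = 0.01012 + 0.11125 = 0.12137
P(F|B) = 0.95·0.156 + 0.05·0.085 = 0.1482 + 0.00425 = 0.15245
P(F|C) = 0.83·0.079 + 0.17·0.201 = 0.06557 + 0.03417 = 0.09974
By total probability over the outer partition,
P(F) = 0.13·0.12137 + 0.74·0.15245 + 0.13·0.09974
      = 0.0157781 + 0.112813 + 0.0129662 = 0.1415573

P(F) ≈ 0.1416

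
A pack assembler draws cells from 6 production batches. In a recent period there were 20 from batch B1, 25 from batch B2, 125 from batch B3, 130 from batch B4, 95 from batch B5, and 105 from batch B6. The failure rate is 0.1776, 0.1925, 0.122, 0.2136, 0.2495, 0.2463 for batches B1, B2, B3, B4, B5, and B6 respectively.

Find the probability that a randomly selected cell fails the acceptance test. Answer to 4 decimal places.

P(F) ≈ 0.2019

Total: 20 + 25 + 125 + 130 + 95 + 105 = 500.
P(B1) = 20/500 = 0.04. P(B2) = 25/500 = 0.05. P(B3) = 125/500 = 0.25. P(B4) = 130/500 = 0.26. P(B5) = 95/500 = 0.19. P(B6) = 105/500 = 0.21.
P(F) = P(F|B1)·P(B1) + P(F|B2)·P(B2) + P(F|B3)·P(B3) + P(F|B4)·P(B4) + P(F|B5)·P(B5) + P(F|B6)·P(B6)
      = 0.1776·0.04 + 0.1925·0.05 + 0.122·0.25 + 0.2136·0.26 + 0.2495·0.19 + 0.2463·0.21
      = 0.007104 + 0.009625 + 0.0305 + 0.055536 + 0.047405 + 0.051723 = 0.201893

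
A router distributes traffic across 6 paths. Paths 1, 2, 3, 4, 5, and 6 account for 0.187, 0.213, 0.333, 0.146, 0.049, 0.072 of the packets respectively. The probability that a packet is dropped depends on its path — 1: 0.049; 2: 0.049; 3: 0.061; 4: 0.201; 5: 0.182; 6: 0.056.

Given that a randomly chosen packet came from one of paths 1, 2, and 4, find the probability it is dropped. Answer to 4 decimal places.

0.0896

Let S = {1, 2, 4}.
P(S) = 0.187 + 0.213 + 0.146 = 0.546.
P(L ∩ S) = 0.049·0.187 + 0.049·0.213 + 0.201·0.146 = 0.009163 + 0.010437 + 0.029346 = 0.048946.
P(L | S) = 0.048946 / 0.546 = 0.089645…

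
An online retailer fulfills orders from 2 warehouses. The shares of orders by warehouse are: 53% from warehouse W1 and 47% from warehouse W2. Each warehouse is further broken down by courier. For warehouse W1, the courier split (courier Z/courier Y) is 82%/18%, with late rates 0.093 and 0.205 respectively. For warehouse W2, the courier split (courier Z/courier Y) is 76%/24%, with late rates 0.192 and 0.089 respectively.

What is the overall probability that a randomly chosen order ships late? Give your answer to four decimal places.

0.1386

P(L|W1) = 0.82·0.093 + 0.18·0.205 = 0.07626 + 0.0369 = 0.11316
P(L|W2) = 0.76·0.192 + 0.24·0.089 = 0.14592 + 0.02136 = 0.16728
Then overall,
P(L) = 0.53·0.11316 + 0.47·0.16728
      = 0.0599748 + 0.0786216 = 0.1385964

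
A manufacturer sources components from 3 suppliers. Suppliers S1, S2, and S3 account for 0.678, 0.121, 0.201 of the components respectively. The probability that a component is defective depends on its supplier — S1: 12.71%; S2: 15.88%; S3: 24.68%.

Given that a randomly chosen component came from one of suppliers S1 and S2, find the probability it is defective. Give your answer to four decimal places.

Let S = {S1, S2}.
P(S) = 0.678 + 0.121 = 0.799.
P(D ∩ S) = 0.1271·0.678 + 0.1588·0.121 = 0.0861738 + 0.0192148 = 0.1053886.
P(D | S) = 0.1053886 / 0.799 = 0.131901…

0.1319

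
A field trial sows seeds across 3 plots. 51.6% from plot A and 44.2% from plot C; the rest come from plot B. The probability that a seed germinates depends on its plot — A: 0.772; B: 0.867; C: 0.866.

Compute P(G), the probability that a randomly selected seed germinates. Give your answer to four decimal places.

P(B) = 1 − (0.516 + 0.442) = 0.042.
By the law of total probability,
P(G) = P(G|A)·P(A) + P(G|B)·P(B) + P(G|C)·P(C)
      = 0.772·0.516 + 0.867·0.042 + 0.866·0.442
      = 0.398352 + 0.036414 + 0.382772 = 0.817538

P(G) ≈ 0.8175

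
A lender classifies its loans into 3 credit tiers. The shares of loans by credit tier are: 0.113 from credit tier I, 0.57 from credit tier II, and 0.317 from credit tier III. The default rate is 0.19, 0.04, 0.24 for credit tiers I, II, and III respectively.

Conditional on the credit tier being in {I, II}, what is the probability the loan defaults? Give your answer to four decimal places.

0.0648

Let S = {I, II}.
P(S) = 0.113 + 0.57 = 0.683.
P(D ∩ S) = 0.19·0.113 + 0.04·0.57 = 0.02147 + 0.0228 = 0.04427.
P(D | S) = 0.04427 / 0.683 = 0.064817…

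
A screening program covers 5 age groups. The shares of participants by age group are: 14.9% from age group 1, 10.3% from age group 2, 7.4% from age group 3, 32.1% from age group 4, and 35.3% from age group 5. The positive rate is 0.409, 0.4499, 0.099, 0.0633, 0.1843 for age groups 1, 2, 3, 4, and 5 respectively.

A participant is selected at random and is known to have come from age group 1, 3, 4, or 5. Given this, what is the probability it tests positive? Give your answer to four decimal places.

P(T|S) ≈ 0.1713

Let S = {1, 3, 4, 5}.
P(S) = 0.149 + 0.074 + 0.321 + 0.353 = 0.897.
P(T ∩ S) = 0.409·0.149 + 0.099·0.074 + 0.0633·0.321 + 0.1843·0.353 = 0.060941 + 0.007326 + 0.0203193 + 0.0650579 = 0.1536442.
P(T | S) = 0.1536442 / 0.897 = 0.171287…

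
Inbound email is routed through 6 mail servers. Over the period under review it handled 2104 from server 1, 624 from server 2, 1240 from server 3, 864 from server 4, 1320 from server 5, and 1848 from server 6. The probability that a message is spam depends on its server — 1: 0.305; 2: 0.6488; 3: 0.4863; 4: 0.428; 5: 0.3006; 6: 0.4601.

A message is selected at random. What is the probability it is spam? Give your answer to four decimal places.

Total: 2104 + 624 + 1240 + 864 + 1320 + 1848 = 8000.
P(1) = 2104/8000 = 0.263. P(2) = 624/8000 = 0.078. P(3) = 1240/8000 = 0.155. P(4) = 864/8000 = 0.108. P(5) = 1320/8000 = 0.165. P(6) = 1848/8000 = 0.231.
Using total probability over the partition,
P(S) = P(S|1)·P(1) + P(S|2)·P(2) + P(S|3)·P(3) + P(S|4)·P(4) + P(S|5)·P(5) + P(S|6)·P(6)
      = 0.305·0.263 + 0.6488·0.078 + 0.4863·0.155 + 0.428·0.108 + 0.3006·0.165 + 0.4601·0.231
      = 0.080215 + 0.0506064 + 0.0753765 + 0.046224 + 0.049599 + 0.1062831 = 0.408304

0.4083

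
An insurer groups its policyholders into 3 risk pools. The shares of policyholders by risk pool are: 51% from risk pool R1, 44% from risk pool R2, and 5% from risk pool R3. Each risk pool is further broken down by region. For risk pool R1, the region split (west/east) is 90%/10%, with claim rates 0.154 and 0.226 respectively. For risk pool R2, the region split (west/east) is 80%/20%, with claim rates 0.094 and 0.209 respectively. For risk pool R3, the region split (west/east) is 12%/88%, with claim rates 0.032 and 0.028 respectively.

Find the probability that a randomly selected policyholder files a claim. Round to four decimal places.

P(C) ≈ 0.1351

P(C|R1) = 0.9·0.154 + 0.1·0.226 = 0.1386 + 0.0226 = 0.1612
P(C|R2) = 0.8·0.094 + 0.2·0.209 = 0.0752 + 0.0418 = 0.117
P(C|R3) = 0.12·0.032 + 0.88·0.028 = 0.00384 + 0.02464 = 0.02848
By total probability over the outer partition,
P(C) = 0.51·0.1612 + 0.44·0.117 + 0.05·0.02848
      = 0.082212 + 0.05148 + 0.001424 = 0.135116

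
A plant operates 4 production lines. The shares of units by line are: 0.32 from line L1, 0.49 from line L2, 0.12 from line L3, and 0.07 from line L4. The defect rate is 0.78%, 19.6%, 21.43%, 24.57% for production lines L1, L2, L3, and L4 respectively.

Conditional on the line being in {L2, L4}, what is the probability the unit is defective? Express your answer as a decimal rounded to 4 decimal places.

0.2022

Let S = {L2, L4}.
P(S) = 0.49 + 0.07 = 0.56.
P(D ∩ S) = 0.196·0.49 + 0.2457·0.07 = 0.09604 + 0.017199 = 0.113239.
P(D | S) = 0.113239 / 0.56 = 0.202213…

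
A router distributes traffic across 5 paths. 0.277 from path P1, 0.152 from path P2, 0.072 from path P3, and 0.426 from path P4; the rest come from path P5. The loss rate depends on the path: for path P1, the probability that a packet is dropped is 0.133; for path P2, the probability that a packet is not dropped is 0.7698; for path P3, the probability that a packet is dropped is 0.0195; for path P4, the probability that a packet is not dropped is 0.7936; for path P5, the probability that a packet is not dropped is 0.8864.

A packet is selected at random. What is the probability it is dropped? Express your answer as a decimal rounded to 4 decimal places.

0.1695

P(P5) = 1 − (0.277 + 0.152 + 0.072 + 0.426) = 0.073.
P(L|P2) = 1 − 0.7698 = 0.2302.
P(L|P4) = 1 − 0.7936 = 0.2064.
P(L|P5) = 1 − 0.8864 = 0.1136.
P(L) = P(L|P1)·P(P1) + P(L|P2)·P(P2) + P(L|P3)·P(P3) + P(L|P4)·P(P4) + P(L|P5)·P(P5)
      = 0.133·0.277 + 0.2302·0.152 + 0.0195·0.072 + 0.2064·0.426 + 0.1136·0.073
      = 0.036841 + 0.0349904 + 0.001404 + 0.0879264 + 0.0082928 = 0.1694546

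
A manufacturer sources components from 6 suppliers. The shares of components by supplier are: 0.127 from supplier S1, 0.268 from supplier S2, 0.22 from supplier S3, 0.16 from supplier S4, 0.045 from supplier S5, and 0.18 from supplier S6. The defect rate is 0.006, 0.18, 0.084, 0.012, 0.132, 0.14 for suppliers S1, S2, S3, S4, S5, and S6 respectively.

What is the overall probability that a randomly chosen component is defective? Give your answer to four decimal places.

0.1005

Summing over the partition,
P(D) = P(D|S1)·P(S1) + P(D|S2)·P(S2) + P(D|S3)·P(S3) + P(D|S4)·P(S4) + P(D|S5)·P(S5) + P(D|S6)·P(S6)
      = 0.006·0.127 + 0.18·0.268 + 0.084·0.22 + 0.012·0.16 + 0.132·0.045 + 0.14·0.18
      = 0.000762 + 0.04824 + 0.01848 + 0.00192 + 0.00594 + 0.0252 = 0.100542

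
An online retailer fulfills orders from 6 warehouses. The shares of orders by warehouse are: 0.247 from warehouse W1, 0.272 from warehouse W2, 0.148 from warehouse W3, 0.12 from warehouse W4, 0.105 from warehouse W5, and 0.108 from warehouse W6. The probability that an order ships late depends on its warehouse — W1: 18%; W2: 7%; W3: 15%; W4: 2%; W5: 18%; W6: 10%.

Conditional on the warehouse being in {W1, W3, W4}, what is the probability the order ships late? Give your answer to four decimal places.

P(L|S) ≈ 0.1341

Let S = {W1, W3, W4}.
P(S) = 0.247 + 0.148 + 0.12 = 0.515.
P(L ∩ S) = 0.18·0.247 + 0.15·0.148 + 0.02·0.12 = 0.04446 + 0.0222 + 0.0024 = 0.06906.
P(L | S) = 0.06906 / 0.515 = 0.134097…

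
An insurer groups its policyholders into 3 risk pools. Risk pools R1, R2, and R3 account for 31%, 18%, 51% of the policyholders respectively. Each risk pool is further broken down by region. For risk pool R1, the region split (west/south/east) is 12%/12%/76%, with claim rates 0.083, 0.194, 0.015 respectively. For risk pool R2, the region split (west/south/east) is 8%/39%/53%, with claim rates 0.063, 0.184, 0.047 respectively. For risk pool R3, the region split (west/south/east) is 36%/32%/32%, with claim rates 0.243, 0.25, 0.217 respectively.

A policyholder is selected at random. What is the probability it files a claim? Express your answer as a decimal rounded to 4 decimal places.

P(C|R1) = 0.12·0.083 + 0.12·0.194 + 0.76·0.015 = 0.00996 + 0.02328 + 0.0114 = 0.04464
P(C|R2) = 0.08·0.063 + 0.39·0.184 + 0.53·0.047 = 0.00504 + 0.07176 + 0.02491 = 0.10171
P(C|R3) = 0.36·0.243 + 0.32·0.25 + 0.32·0.217 = 0.08748 + 0.08 + 0.06944 = 0.23692
By total probability over the outer partition,
P(C) = 0.31·0.04464 + 0.18·0.10171 + 0.51·0.23692
      = 0.0138384 + 0.0183078 + 0.1208292 = 0.1529754

0.1530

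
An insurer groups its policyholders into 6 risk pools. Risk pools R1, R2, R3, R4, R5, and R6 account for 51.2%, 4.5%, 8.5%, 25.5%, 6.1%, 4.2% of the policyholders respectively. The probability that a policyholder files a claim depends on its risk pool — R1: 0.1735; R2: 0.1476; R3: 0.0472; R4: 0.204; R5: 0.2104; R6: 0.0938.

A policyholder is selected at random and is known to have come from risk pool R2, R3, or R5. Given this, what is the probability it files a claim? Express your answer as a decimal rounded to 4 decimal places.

P(C|S) ≈ 0.1230

Let S = {R2, R3, R5}.
P(S) = 0.045 + 0.085 + 0.061 = 0.191.
P(C ∩ S) = 0.1476·0.045 + 0.0472·0.085 + 0.2104·0.061 = 0.006642 + 0.004012 + 0.0128344 = 0.0234884.
P(C | S) = 0.0234884 / 0.191 = 0.122976…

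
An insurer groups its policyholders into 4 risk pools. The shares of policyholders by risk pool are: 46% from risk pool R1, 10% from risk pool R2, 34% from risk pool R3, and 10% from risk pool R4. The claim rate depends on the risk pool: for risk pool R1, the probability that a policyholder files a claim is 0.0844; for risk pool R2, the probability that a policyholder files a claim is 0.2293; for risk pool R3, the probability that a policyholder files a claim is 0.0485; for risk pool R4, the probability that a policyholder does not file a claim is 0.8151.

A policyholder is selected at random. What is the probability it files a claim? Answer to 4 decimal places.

P(C|R4) = 1 − 0.8151 = 0.1849.
P(C) = P(C|R1)·P(R1) + P(C|R2)·P(R2) + P(C|R3)·P(R3) + P(C|R4)·P(R4)
      = 0.0844·0.46 + 0.2293·0.1 + 0.0485·0.34 + 0.1849·0.1
      = 0.038824 + 0.02293 + 0.01649 + 0.01849 = 0.096734

0.0967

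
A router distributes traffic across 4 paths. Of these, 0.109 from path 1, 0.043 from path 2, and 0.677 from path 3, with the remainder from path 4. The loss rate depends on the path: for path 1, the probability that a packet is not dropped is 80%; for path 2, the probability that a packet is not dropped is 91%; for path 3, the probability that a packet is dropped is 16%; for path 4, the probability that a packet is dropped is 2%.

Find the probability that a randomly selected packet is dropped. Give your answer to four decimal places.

P(4) = 1 − (0.109 + 0.043 + 0.677) = 0.171.
P(L|1) = 1 − 0.8 = 0.2.
P(L|2) = 1 − 0.91 = 0.09.
P(L) = P(L|1)·P(1) + P(L|2)·P(2) + P(L|3)·P(3) + P(L|4)·P(4)
      = 0.2·0.109 + 0.09·0.043 + 0.16·0.677 + 0.02·0.171
      = 0.0218 + 0.00387 + 0.10832 + 0.00342 = 0.13741

P(L) ≈ 0.1374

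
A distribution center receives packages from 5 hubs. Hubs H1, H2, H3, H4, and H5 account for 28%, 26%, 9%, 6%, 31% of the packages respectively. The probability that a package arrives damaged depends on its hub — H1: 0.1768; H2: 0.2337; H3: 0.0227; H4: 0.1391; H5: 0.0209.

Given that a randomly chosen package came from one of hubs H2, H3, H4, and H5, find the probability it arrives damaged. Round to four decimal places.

Let S = {H2, H3, H4, H5}.
P(S) = 0.26 + 0.09 + 0.06 + 0.31 = 0.72.
P(D ∩ S) = 0.2337·0.26 + 0.0227·0.09 + 0.1391·0.06 + 0.0209·0.31 = 0.060762 + 0.002043 + 0.008346 + 0.006479 = 0.07763.
P(D | S) = 0.07763 / 0.72 = 0.107819…

P(D|S) ≈ 0.1078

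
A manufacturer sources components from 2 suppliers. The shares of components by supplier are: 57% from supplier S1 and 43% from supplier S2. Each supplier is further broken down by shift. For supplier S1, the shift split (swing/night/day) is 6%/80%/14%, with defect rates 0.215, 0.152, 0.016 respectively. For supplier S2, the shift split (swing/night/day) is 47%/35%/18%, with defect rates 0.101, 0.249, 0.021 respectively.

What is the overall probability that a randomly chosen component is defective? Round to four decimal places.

P(D|S1) = 0.06·0.215 + 0.8·0.152 + 0.14·0.016 = 0.0129 + 0.1216 + 0.00224 = 0.13674
P(D|S2) = 0.47·0.101 + 0.35·0.249 + 0.18·0.021 = 0.04747 + 0.08715 + 0.00378 = 0.1384
Then overall,
P(D) = 0.57·0.13674 + 0.43·0.1384
      = 0.0779418 + 0.059512 = 0.1374538

0.1375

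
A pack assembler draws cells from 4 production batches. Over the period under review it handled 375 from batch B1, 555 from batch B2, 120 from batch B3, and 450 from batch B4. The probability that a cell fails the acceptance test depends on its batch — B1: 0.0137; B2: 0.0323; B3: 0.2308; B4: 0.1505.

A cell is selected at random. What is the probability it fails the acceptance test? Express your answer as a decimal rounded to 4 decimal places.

Total: 375 + 555 + 120 + 450 = 1500.
P(B1) = 375/1500 = 0.25. P(B2) = 555/1500 = 0.37. P(B3) = 120/1500 = 0.08. P(B4) = 450/1500 = 0.3.
Using total probability over the partition,
P(F) = P(F|B1)·P(B1) + P(F|B2)·P(B2) + P(F|B3)·P(B3) + P(F|B4)·P(B4)
      = 0.0137·0.25 + 0.0323·0.37 + 0.2308·0.08 + 0.1505·0.3
      = 0.003425 + 0.011951 + 0.018464 + 0.04515 = 0.07899

0.0790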